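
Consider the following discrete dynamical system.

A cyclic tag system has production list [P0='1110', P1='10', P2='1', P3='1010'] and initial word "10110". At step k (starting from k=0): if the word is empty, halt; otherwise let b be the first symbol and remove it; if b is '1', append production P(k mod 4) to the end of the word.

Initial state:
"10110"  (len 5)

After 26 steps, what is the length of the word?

gen 0: "10110"  (len 5)
gen 1: "01101110"  (len 8)
gen 2: "1101110"  (len 7)
gen 3: "1011101"  (len 7)
gen 4: "0111011010"  (len 10)
gen 5: "111011010"  (len 9)
gen 6: "1101101010"  (len 10)
gen 7: "1011010101"  (len 10)
gen 8: "0110101011010"  (len 13)
gen 9: "110101011010"  (len 12)
gen 10: "1010101101010"  (len 13)
gen 11: "0101011010101"  (len 13)
gen 12: "101011010101"  (len 12)
gen 13: "010110101011110"  (len 15)
gen 14: "10110101011110"  (len 14)
gen 15: "01101010111101"  (len 14)
gen 16: "1101010111101"  (len 13)
gen 17: "1010101111011110"  (len 16)
gen 18: "01010111101111010"  (len 17)
gen 19: "1010111101111010"  (len 16)
gen 20: "0101111011110101010"  (len 19)
gen 21: "101111011110101010"  (len 18)
gen 22: "0111101111010101010"  (len 19)
gen 23: "111101111010101010"  (len 18)
gen 24: "111011110101010101010"  (len 21)
gen 25: "110111101010101010101110"  (len 24)
gen 26: "1011110101010101010111010"  (len 25)

25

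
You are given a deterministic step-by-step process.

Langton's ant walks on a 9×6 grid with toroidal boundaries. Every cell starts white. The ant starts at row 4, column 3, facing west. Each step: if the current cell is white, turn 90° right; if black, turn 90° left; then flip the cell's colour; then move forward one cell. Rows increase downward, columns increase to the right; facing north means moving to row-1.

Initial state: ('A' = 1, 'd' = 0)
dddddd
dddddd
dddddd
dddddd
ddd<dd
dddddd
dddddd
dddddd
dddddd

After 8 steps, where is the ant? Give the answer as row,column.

4,3

step 0: dddddd
dddddd
dddddd
dddddd
ddd<dd
dddddd
dddddd
dddddd
dddddd
step 1: dddddd
dddddd
dddddd
ddd^dd
dddAdd
dddddd
dddddd
dddddd
dddddd
step 2: dddddd
dddddd
dddddd
dddA>d
dddAdd
dddddd
dddddd
dddddd
dddddd
step 3: dddddd
dddddd
dddddd
dddAAd
dddAvd
dddddd
dddddd
dddddd
dddddd
step 4: dddddd
dddddd
dddddd
dddAAd
ddd<Ad
dddddd
dddddd
dddddd
dddddd
step 5: dddddd
dddddd
dddddd
dddAAd
ddddAd
dddvdd
dddddd
dddddd
dddddd
step 6: dddddd
dddddd
dddddd
dddAAd
ddddAd
dd<Add
dddddd
dddddd
dddddd
step 7: dddddd
dddddd
dddddd
dddAAd
dd^dAd
ddAAdd
dddddd
dddddd
dddddd
step 8: dddddd
dddddd
dddddd
dddAAd
ddA>Ad
ddAAdd
dddddd
dddddd
dddddd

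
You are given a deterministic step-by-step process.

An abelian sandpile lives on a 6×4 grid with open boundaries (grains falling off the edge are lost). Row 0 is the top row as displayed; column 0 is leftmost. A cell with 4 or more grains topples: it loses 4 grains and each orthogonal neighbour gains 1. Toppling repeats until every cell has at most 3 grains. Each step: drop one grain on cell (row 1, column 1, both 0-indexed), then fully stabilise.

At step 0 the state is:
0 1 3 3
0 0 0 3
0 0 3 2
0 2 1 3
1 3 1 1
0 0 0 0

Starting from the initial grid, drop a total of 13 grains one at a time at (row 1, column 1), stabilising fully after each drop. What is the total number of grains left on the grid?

[0] 0 1 3 3
0 0 0 3
0 0 3 2
0 2 1 3
1 3 1 1
0 0 0 0
[1] 0 1 3 3
0 1 0 3
0 0 3 2
0 2 1 3
1 3 1 1
0 0 0 0
[2] 0 1 3 3
0 2 0 3
0 0 3 2
0 2 1 3
1 3 1 1
0 0 0 0
[3] 0 1 3 3
0 3 0 3
0 0 3 2
0 2 1 3
1 3 1 1
0 0 0 0
[4] 0 2 3 3
1 0 1 3
0 1 3 2
0 2 1 3
1 3 1 1
0 0 0 0
[5] 0 2 3 3
1 1 1 3
0 1 3 2
0 2 1 3
1 3 1 1
0 0 0 0
[6] 0 2 3 3
1 2 1 3
0 1 3 2
0 2 1 3
1 3 1 1
0 0 0 0
[7] 0 2 3 3
1 3 1 3
0 1 3 2
0 2 1 3
1 3 1 1
0 0 0 0
[8] 0 3 3 3
2 0 2 3
0 2 3 2
0 2 1 3
1 3 1 1
0 0 0 0
[9] 0 3 3 3
2 1 2 3
0 2 3 2
0 2 1 3
1 3 1 1
0 0 0 0
[10] 0 3 3 3
2 2 2 3
0 2 3 2
0 2 1 3
1 3 1 1
0 0 0 0
[11] 0 3 3 3
2 3 2 3
0 2 3 2
0 2 1 3
1 3 1 1
0 0 0 0
[12] 1 1 2 1
3 3 2 2
1 0 2 1
0 3 3 0
1 3 1 2
0 0 0 0
[13] 2 2 2 1
0 1 3 2
2 1 2 1
0 3 3 0
1 3 1 2
0 0 0 0

32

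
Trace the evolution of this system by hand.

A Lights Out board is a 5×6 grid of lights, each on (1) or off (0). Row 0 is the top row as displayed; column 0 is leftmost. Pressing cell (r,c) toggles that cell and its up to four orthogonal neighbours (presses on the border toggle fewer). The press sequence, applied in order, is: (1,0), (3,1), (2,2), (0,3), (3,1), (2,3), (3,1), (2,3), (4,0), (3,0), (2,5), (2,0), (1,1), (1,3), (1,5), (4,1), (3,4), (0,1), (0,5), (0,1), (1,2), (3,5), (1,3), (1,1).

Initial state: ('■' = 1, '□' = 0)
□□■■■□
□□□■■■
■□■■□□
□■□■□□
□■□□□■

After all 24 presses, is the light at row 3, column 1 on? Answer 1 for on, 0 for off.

0

step 0: □□■■■□
□□□■■■
■□■■□□
□■□■□□
□■□□□■
step 1: ■□■■■□
■■□■■■
□□■■□□
□■□■□□
□■□□□■
step 2: ■□■■■□
■■□■■■
□■■■□□
■□■■□□
□□□□□■
step 3: ■□■■■□
■■■■■■
□□□□□□
■□□■□□
□□□□□■
step 4: ■□□□□□
■■■□■■
□□□□□□
■□□■□□
□□□□□■
step 5: ■□□□□□
■■■□■■
□■□□□□
□■■■□□
□■□□□■
step 6: ■□□□□□
■■■■■■
□■■■■□
□■■□□□
□■□□□■
step 7: ■□□□□□
■■■■■■
□□■■■□
■□□□□□
□□□□□■
step 8: ■□□□□□
■■■□■■
□□□□□□
■□□■□□
□□□□□■
step 9: ■□□□□□
■■■□■■
□□□□□□
□□□■□□
■■□□□■
step 10: ■□□□□□
■■■□■■
■□□□□□
■■□■□□
□■□□□■
step 11: ■□□□□□
■■■□■□
■□□□■■
■■□■□■
□■□□□■
step 12: ■□□□□□
□■■□■□
□■□□■■
□■□■□■
□■□□□■
step 13: ■■□□□□
■□□□■□
□□□□■■
□■□■□■
□■□□□■
step 14: ■■□■□□
■□■■□□
□□□■■■
□■□■□■
□■□□□■
step 15: ■■□■□■
■□■■■■
□□□■■□
□■□■□■
□■□□□■
step 16: ■■□■□■
■□■■■■
□□□■■□
□□□■□■
■□■□□■
step 17: ■■□■□■
■□■■■■
□□□■□□
□□□□■□
■□■□■■
step 18: □□■■□■
■■■■■■
□□□■□□
□□□□■□
■□■□■■
step 19: □□■■■□
■■■■■□
□□□■□□
□□□□■□
■□■□■■
step 20: ■■□■■□
■□■■■□
□□□■□□
□□□□■□
■□■□■■
step 21: ■■■■■□
■■□□■□
□□■■□□
□□□□■□
■□■□■■
step 22: ■■■■■□
■■□□■□
□□■■□■
□□□□□■
■□■□■□
step 23: ■■■□■□
■■■■□□
□□■□□■
□□□□□■
■□■□■□
step 24: ■□■□■□
□□□■□□
□■■□□■
□□□□□■
■□■□■□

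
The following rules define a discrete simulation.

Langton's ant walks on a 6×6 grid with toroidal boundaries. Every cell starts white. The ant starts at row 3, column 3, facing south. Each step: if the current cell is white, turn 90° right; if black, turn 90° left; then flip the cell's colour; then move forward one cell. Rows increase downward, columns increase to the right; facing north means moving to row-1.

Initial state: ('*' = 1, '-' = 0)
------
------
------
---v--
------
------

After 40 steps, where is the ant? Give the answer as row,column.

k=0  ------
------
------
---v--
------
------
k=1  ------
------
------
--<*--
------
------
k=2  ------
------
--^---
--**--
------
------
k=3  ------
------
--*>--
--**--
------
------
k=4  ------
------
--**--
--*v--
------
------
k=5  ------
------
--**--
--*->-
------
------
k=6  ------
------
--**--
--*-*-
----v-
------
k=7  ------
------
--**--
--*-*-
---<*-
------
k=8  ------
------
--**--
--*^*-
---**-
------
k=9  ------
------
--**--
--**>-
---**-
------
k=10  ------
------
--**^-
--**--
---**-
------
k=11  ------
------
--***>
--**--
---**-
------
k=12  ------
------
--****
--**-v
---**-
------
k=13  ------
------
--****
--**<*
---**-
------
k=14  ------
------
--**^*
--****
---**-
------
k=15  ------
------
--*<-*
--****
---**-
------
k=16  ------
------
--*--*
--*v**
---**-
------
k=17  ------
------
--*--*
--*->*
---**-
------
k=18  ------
------
--*-^*
--*--*
---**-
------
k=19  ------
------
--*-*>
--*--*
---**-
------
k=20  ------
-----^
--*-*-
--*--*
---**-
------
k=21  ------
>----*
--*-*-
--*--*
---**-
------
k=22  ------
*----*
v-*-*-
--*--*
---**-
------
k=23  ------
*----*
*-*-*<
--*--*
---**-
------
k=24  ------
*----^
*-*-**
--*--*
---**-
------
k=25  ------
*---<-
*-*-**
--*--*
---**-
------
k=26  ----^-
*---*-
*-*-**
--*--*
---**-
------
k=27  ----*>
*---*-
*-*-**
--*--*
---**-
------
k=28  ----**
*---*v
*-*-**
--*--*
---**-
------
k=29  ----**
*---<*
*-*-**
--*--*
---**-
------
k=30  ----**
*----*
*-*-v*
--*--*
---**-
------
k=31  ----**
*----*
*-*-->
--*--*
---**-
------
k=32  ----**
*----^
*-*---
--*--*
---**-
------
k=33  ----**
*---<-
*-*---
--*--*
---**-
------
k=34  ----^*
*---*-
*-*---
--*--*
---**-
------
k=35  ---<-*
*---*-
*-*---
--*--*
---**-
------
k=36  ---*-*
*---*-
*-*---
--*--*
---**-
---^--
k=37  ---*-*
*---*-
*-*---
--*--*
---**-
---*>-
k=38  ---*v*
*---*-
*-*---
--*--*
---**-
---**-
k=39  ---<**
*---*-
*-*---
--*--*
---**-
---**-
k=40  ----**
*--v*-
*-*---
--*--*
---**-
---**-

1,3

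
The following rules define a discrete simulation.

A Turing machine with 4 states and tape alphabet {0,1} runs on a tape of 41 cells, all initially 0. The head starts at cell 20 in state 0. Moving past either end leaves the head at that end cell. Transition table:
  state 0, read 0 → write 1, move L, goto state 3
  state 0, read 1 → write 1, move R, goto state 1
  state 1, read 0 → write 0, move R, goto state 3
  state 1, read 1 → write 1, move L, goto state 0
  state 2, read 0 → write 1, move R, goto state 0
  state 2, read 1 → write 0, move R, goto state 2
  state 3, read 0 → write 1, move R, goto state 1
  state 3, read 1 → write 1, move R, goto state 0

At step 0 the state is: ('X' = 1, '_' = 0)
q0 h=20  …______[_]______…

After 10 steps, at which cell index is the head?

20

gen 0: q0 h=20  …______[_]______…
gen 1: q3 h=19  …______[_]X_____…
gen 2: q1 h=20  …_____X[X]______…
gen 3: q0 h=19  …______[X]X_____…
gen 4: q1 h=20  …_____X[X]______…
gen 5: q0 h=19  …______[X]X_____…
gen 6: q1 h=20  …_____X[X]______…
gen 7: q0 h=19  …______[X]X_____…
gen 8: q1 h=20  …_____X[X]______…
gen 9: q0 h=19  …______[X]X_____…
gen 10: q1 h=20  …_____X[X]______…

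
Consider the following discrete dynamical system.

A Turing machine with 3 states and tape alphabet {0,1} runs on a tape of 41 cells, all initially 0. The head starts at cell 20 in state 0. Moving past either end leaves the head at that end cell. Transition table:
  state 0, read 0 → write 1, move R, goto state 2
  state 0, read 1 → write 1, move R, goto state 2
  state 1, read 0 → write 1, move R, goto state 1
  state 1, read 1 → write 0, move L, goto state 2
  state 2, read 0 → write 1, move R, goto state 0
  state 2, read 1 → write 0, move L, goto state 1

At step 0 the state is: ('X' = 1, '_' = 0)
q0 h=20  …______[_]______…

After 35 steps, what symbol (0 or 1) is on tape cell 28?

0) q0 h=20  …______[_]______…
1) q2 h=21  …_____X[_]______…
2) q0 h=22  …____XX[_]______…
3) q2 h=23  …___XXX[_]______…
4) q0 h=24  …__XXXX[_]______…
5) q2 h=25  …_XXXXX[_]______…
6) q0 h=26  …XXXXXX[_]______…
7) q2 h=27  …XXXXXX[_]______…
8) q0 h=28  …XXXXXX[_]______…
9) q2 h=29  …XXXXXX[_]______…
10) q0 h=30  …XXXXXX[_]______…
11) q2 h=31  …XXXXXX[_]______…
12) q0 h=32  …XXXXXX[_]______…
13) q2 h=33  …XXXXXX[_]______…
14) q0 h=34  …XXXXXX[_]______|
15) q2 h=35  …XXXXXX[_]_____|
16) q0 h=36  …XXXXXX[_]____|
17) q2 h=37  …XXXXXX[_]___|
18) q0 h=38  …XXXXXX[_]__|
19) q2 h=39  …XXXXXX[_]_|
20) q0 h=40  …XXXXXX[_]|
21) q2 h=40  …XXXXXX[X]|
22) q1 h=39  …XXXXXX[X]_|
23) q2 h=38  …XXXXXX[X]__|
24) q1 h=37  …XXXXXX[X]___|
25) q2 h=36  …XXXXXX[X]____|
26) q1 h=35  …XXXXXX[X]_____|
27) q2 h=34  …XXXXXX[X]______|
28) q1 h=33  …XXXXXX[X]______…
29) q2 h=32  …XXXXXX[X]______…
30) q1 h=31  …XXXXXX[X]______…
31) q2 h=30  …XXXXXX[X]______…
32) q1 h=29  …XXXXXX[X]______…
33) q2 h=28  …XXXXXX[X]______…
34) q1 h=27  …XXXXXX[X]______…
35) q2 h=26  …XXXXXX[X]______…

0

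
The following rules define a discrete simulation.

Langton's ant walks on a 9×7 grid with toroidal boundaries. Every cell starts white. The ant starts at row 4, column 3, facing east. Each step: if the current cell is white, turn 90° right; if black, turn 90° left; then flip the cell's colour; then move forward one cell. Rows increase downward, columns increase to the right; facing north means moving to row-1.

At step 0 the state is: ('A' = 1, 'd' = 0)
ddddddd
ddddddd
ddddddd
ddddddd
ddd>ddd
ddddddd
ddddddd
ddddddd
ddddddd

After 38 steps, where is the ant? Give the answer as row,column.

3,0

gen 0: ddddddd
ddddddd
ddddddd
ddddddd
ddd>ddd
ddddddd
ddddddd
ddddddd
ddddddd
gen 1: ddddddd
ddddddd
ddddddd
ddddddd
dddAddd
dddvddd
ddddddd
ddddddd
ddddddd
gen 2: ddddddd
ddddddd
ddddddd
ddddddd
dddAddd
dd<Addd
ddddddd
ddddddd
ddddddd
gen 3: ddddddd
ddddddd
ddddddd
ddddddd
dd^Addd
ddAAddd
ddddddd
ddddddd
ddddddd
gen 4: ddddddd
ddddddd
ddddddd
ddddddd
ddA>ddd
ddAAddd
ddddddd
ddddddd
ddddddd
gen 5: ddddddd
ddddddd
ddddddd
ddd^ddd
ddAdddd
ddAAddd
ddddddd
ddddddd
ddddddd
gen 6: ddddddd
ddddddd
ddddddd
dddA>dd
ddAdddd
ddAAddd
ddddddd
ddddddd
ddddddd
gen 7: ddddddd
ddddddd
ddddddd
dddAAdd
ddAdvdd
ddAAddd
ddddddd
ddddddd
ddddddd
gen 8: ddddddd
ddddddd
ddddddd
dddAAdd
ddA<Add
ddAAddd
ddddddd
ddddddd
ddddddd
gen 9: ddddddd
ddddddd
ddddddd
ddd^Add
ddAAAdd
ddAAddd
ddddddd
ddddddd
ddddddd
gen 10: ddddddd
ddddddd
ddddddd
dd<dAdd
ddAAAdd
ddAAddd
ddddddd
ddddddd
ddddddd
gen 11: ddddddd
ddddddd
dd^dddd
ddAdAdd
ddAAAdd
ddAAddd
ddddddd
ddddddd
ddddddd
gen 12: ddddddd
ddddddd
ddA>ddd
ddAdAdd
ddAAAdd
ddAAddd
ddddddd
ddddddd
ddddddd
gen 13: ddddddd
ddddddd
ddAAddd
ddAvAdd
ddAAAdd
ddAAddd
ddddddd
ddddddd
ddddddd
gen 14: ddddddd
ddddddd
ddAAddd
dd<AAdd
ddAAAdd
ddAAddd
ddddddd
ddddddd
ddddddd
gen 15: ddddddd
ddddddd
ddAAddd
dddAAdd
ddvAAdd
ddAAddd
ddddddd
ddddddd
ddddddd
gen 16: ddddddd
ddddddd
ddAAddd
dddAAdd
ddd>Add
ddAAddd
ddddddd
ddddddd
ddddddd
gen 17: ddddddd
ddddddd
ddAAddd
ddd^Add
ddddAdd
ddAAddd
ddddddd
ddddddd
ddddddd
gen 18: ddddddd
ddddddd
ddAAddd
dd<dAdd
ddddAdd
ddAAddd
ddddddd
ddddddd
ddddddd
gen 19: ddddddd
ddddddd
dd^Addd
ddAdAdd
ddddAdd
ddAAddd
ddddddd
ddddddd
ddddddd
gen 20: ddddddd
ddddddd
d<dAddd
ddAdAdd
ddddAdd
ddAAddd
ddddddd
ddddddd
ddddddd
gen 21: ddddddd
d^ddddd
dAdAddd
ddAdAdd
ddddAdd
ddAAddd
ddddddd
ddddddd
ddddddd
gen 22: ddddddd
dA>dddd
dAdAddd
ddAdAdd
ddddAdd
ddAAddd
ddddddd
ddddddd
ddddddd
gen 23: ddddddd
dAAdddd
dAvAddd
ddAdAdd
ddddAdd
ddAAddd
ddddddd
ddddddd
ddddddd
gen 24: ddddddd
dAAdddd
d<AAddd
ddAdAdd
ddddAdd
ddAAddd
ddddddd
ddddddd
ddddddd
gen 25: ddddddd
dAAdddd
ddAAddd
dvAdAdd
ddddAdd
ddAAddd
ddddddd
ddddddd
ddddddd
gen 26: ddddddd
dAAdddd
ddAAddd
<AAdAdd
ddddAdd
ddAAddd
ddddddd
ddddddd
ddddddd
gen 27: ddddddd
dAAdddd
^dAAddd
AAAdAdd
ddddAdd
ddAAddd
ddddddd
ddddddd
ddddddd
gen 28: ddddddd
dAAdddd
A>AAddd
AAAdAdd
ddddAdd
ddAAddd
ddddddd
ddddddd
ddddddd
gen 29: ddddddd
dAAdddd
AAAAddd
AvAdAdd
ddddAdd
ddAAddd
ddddddd
ddddddd
ddddddd
gen 30: ddddddd
dAAdddd
AAAAddd
Ad>dAdd
ddddAdd
ddAAddd
ddddddd
ddddddd
ddddddd
gen 31: ddddddd
dAAdddd
AA^Addd
AdddAdd
ddddAdd
ddAAddd
ddddddd
ddddddd
ddddddd
gen 32: ddddddd
dAAdddd
A<dAddd
AdddAdd
ddddAdd
ddAAddd
ddddddd
ddddddd
ddddddd
gen 33: ddddddd
dAAdddd
AddAddd
AvddAdd
ddddAdd
ddAAddd
ddddddd
ddddddd
ddddddd
gen 34: ddddddd
dAAdddd
AddAddd
<AddAdd
ddddAdd
ddAAddd
ddddddd
ddddddd
ddddddd
gen 35: ddddddd
dAAdddd
AddAddd
dAddAdd
vdddAdd
ddAAddd
ddddddd
ddddddd
ddddddd
gen 36: ddddddd
dAAdddd
AddAddd
dAddAdd
AdddAd<
ddAAddd
ddddddd
ddddddd
ddddddd
gen 37: ddddddd
dAAdddd
AddAddd
dAddAd^
AdddAdA
ddAAddd
ddddddd
ddddddd
ddddddd
gen 38: ddddddd
dAAdddd
AddAddd
>AddAdA
AdddAdA
ddAAddd
ddddddd
ddddddd
ddddddd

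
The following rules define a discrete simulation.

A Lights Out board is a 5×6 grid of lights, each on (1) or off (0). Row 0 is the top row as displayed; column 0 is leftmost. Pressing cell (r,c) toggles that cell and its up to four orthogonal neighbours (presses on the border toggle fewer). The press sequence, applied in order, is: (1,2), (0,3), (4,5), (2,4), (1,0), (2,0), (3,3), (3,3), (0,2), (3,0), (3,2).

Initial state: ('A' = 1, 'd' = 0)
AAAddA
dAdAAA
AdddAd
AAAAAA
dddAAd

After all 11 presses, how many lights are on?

14

gen 0: AAAddA
dAdAAA
AdddAd
AAAAAA
dddAAd
gen 1: AAdddA
ddAdAA
AdAdAd
AAAAAA
dddAAd
gen 2: AAAAAA
ddAAAA
AdAdAd
AAAAAA
dddAAd
gen 3: AAAAAA
ddAAAA
AdAdAd
AAAAAd
dddAdA
gen 4: AAAAAA
ddAAdA
AdAAdA
AAAAdd
dddAdA
gen 5: dAAAAA
AAAAdA
ddAAdA
AAAAdd
dddAdA
gen 6: dAAAAA
dAAAdA
AAAAdA
dAAAdd
dddAdA
gen 7: dAAAAA
dAAAdA
AAAddA
dAddAd
dddddA
gen 8: dAAAAA
dAAAdA
AAAAdA
dAAAdd
dddAdA
gen 9: ddddAA
dAdAdA
AAAAdA
dAAAdd
dddAdA
gen 10: ddddAA
dAdAdA
dAAAdA
AdAAdd
AddAdA
gen 11: ddddAA
dAdAdA
dAdAdA
AAdddd
AdAAdA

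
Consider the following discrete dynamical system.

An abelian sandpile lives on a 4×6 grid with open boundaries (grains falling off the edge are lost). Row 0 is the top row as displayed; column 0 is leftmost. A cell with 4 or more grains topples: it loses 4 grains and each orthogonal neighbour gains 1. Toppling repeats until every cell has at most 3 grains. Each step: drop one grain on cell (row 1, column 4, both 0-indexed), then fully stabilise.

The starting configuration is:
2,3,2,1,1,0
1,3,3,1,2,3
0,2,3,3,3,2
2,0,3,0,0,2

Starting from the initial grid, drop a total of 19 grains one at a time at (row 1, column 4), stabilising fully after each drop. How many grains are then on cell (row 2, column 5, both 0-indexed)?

2

t=0: 2,3,2,1,1,0
1,3,3,1,2,3
0,2,3,3,3,2
2,0,3,0,0,2
t=1: 2,3,2,1,1,0
1,3,3,1,3,3
0,2,3,3,3,2
2,0,3,0,0,2
t=2: 3,1,0,3,2,1
2,2,3,0,3,1
1,0,3,2,2,0
2,2,0,2,1,3
t=3: 3,1,0,3,3,1
2,2,3,1,0,2
1,0,3,2,3,0
2,2,0,2,1,3
t=4: 3,1,0,3,3,1
2,2,3,1,1,2
1,0,3,2,3,0
2,2,0,2,1,3
t=5: 3,1,0,3,3,1
2,2,3,1,2,2
1,0,3,2,3,0
2,2,0,2,1,3
t=6: 3,1,0,3,3,1
2,2,3,1,3,2
1,0,3,2,3,0
2,2,0,2,1,3
t=7: 3,1,1,0,1,2
2,2,3,3,2,3
1,0,3,3,0,1
2,2,0,2,2,3
t=8: 3,1,1,0,1,2
2,2,3,3,3,3
1,0,3,3,0,1
2,2,0,2,2,3
t=9: 3,1,2,1,2,3
2,3,1,2,2,0
1,1,1,1,2,2
2,2,1,3,2,3
t=10: 3,1,2,1,2,3
2,3,1,2,3,0
1,1,1,1,2,2
2,2,1,3,2,3
t=11: 3,1,2,1,3,3
2,3,1,3,0,1
1,1,1,1,3,2
2,2,1,3,2,3
t=12: 3,1,2,1,3,3
2,3,1,3,1,1
1,1,1,1,3,2
2,2,1,3,2,3
t=13: 3,1,2,1,3,3
2,3,1,3,2,1
1,1,1,1,3,2
2,2,1,3,2,3
t=14: 3,1,2,1,3,3
2,3,1,3,3,1
1,1,1,1,3,2
2,2,1,3,2,3
t=15: 3,1,2,3,1,0
2,3,2,0,3,3
1,1,1,3,0,3
2,2,1,3,3,3
t=16: 3,1,2,3,2,1
2,3,2,2,2,1
1,1,2,1,0,2
2,2,2,1,2,1
t=17: 3,1,2,3,2,1
2,3,2,2,3,1
1,1,2,1,0,2
2,2,2,1,2,1
t=18: 3,1,2,3,3,1
2,3,2,3,0,2
1,1,2,1,1,2
2,2,2,1,2,1
t=19: 3,1,2,3,3,1
2,3,2,3,1,2
1,1,2,1,1,2
2,2,2,1,2,1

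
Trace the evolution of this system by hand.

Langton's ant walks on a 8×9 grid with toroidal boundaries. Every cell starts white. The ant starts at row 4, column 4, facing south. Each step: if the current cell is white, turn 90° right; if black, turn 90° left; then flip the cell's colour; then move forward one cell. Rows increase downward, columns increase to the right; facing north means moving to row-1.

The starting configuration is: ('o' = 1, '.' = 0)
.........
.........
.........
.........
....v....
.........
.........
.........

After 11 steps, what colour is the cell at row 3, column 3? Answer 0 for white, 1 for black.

[0] .........
.........
.........
.........
....v....
.........
.........
.........
[1] .........
.........
.........
.........
...<o....
.........
.........
.........
[2] .........
.........
.........
...^.....
...oo....
.........
.........
.........
[3] .........
.........
.........
...o>....
...oo....
.........
.........
.........
[4] .........
.........
.........
...oo....
...ov....
.........
.........
.........
[5] .........
.........
.........
...oo....
...o.>...
.........
.........
.........
[6] .........
.........
.........
...oo....
...o.o...
.....v...
.........
.........
[7] .........
.........
.........
...oo....
...o.o...
....<o...
.........
.........
[8] .........
.........
.........
...oo....
...o^o...
....oo...
.........
.........
[9] .........
.........
.........
...oo....
...oo>...
....oo...
.........
.........
[10] .........
.........
.........
...oo^...
...oo....
....oo...
.........
.........
[11] .........
.........
.........
...ooo>..
...oo....
....oo...
.........
.........

1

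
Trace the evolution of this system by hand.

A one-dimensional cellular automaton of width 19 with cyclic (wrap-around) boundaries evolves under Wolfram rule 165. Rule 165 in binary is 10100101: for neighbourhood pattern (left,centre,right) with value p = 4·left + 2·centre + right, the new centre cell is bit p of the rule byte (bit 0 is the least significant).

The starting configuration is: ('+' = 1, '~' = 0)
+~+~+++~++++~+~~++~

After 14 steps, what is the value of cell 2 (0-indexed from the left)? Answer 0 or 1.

gen 0: +~+~+++~++++~+~~++~
gen 1: ++++~+~+~++~++~~~~+
gen 2: +++~+++++~~+~~~++~~
gen 3: ~+~+~+++~~~+~+~~~~~
gen 4: ~++++~+~~+~+++~++++
gen 5: +~++~++~~++~+~+~++~
gen 6: ++~~+~~~~~~+++++~~+
gen 7: +~~~+~++++~~+++~~~~
gen 8: +~+~++~++~~~~+~~++~
gen 9: ++++~~+~~~++~+~~~~+
gen 10: +++~~~+~+~~~++~++~~
gen 11: ~+~~+~+++~+~~~+~~~~
gen 12: ~+~~++~+~++~+~+~+++
gen 13: ++~~~~+++~~+++++~+~
gen 14: ~~~++~~+~~~~+++~+++

0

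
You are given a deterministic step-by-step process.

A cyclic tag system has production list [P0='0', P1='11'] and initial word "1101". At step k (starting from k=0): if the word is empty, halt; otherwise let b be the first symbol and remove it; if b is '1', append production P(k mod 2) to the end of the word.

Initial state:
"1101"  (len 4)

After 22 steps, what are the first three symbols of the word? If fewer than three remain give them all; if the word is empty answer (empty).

101

step 0: "1101"  (len 4)
step 1: "1010"  (len 4)
step 2: "01011"  (len 5)
step 3: "1011"  (len 4)
step 4: "01111"  (len 5)
step 5: "1111"  (len 4)
step 6: "11111"  (len 5)
step 7: "11110"  (len 5)
step 8: "111011"  (len 6)
step 9: "110110"  (len 6)
step 10: "1011011"  (len 7)
step 11: "0110110"  (len 7)
step 12: "110110"  (len 6)
step 13: "101100"  (len 6)
step 14: "0110011"  (len 7)
step 15: "110011"  (len 6)
step 16: "1001111"  (len 7)
step 17: "0011110"  (len 7)
step 18: "011110"  (len 6)
step 19: "11110"  (len 5)
step 20: "111011"  (len 6)
step 21: "110110"  (len 6)
step 22: "1011011"  (len 7)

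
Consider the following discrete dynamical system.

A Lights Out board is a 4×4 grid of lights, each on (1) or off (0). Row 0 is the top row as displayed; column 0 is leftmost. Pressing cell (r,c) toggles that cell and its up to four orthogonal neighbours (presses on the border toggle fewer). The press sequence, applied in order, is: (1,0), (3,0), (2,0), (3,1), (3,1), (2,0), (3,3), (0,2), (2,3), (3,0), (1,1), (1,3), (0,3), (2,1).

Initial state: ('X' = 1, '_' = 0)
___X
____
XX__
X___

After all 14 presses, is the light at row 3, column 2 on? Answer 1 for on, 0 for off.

1

[0] ___X
____
XX__
X___
[1] X__X
XX__
_X__
X___
[2] X__X
XX__
XX__
_X__
[3] X__X
_X__
____
XX__
[4] X__X
_X__
_X__
__X_
[5] X__X
_X__
____
XX__
[6] X__X
XX__
XX__
_X__
[7] X__X
XX__
XX_X
_XXX
[8] XXX_
XXX_
XX_X
_XXX
[9] XXX_
XXXX
XXX_
_XX_
[10] XXX_
XXXX
_XX_
X_X_
[11] X_X_
___X
__X_
X_X_
[12] X_XX
__X_
__XX
X_X_
[13] X___
__XX
__XX
X_X_
[14] X___
_XXX
XX_X
XXX_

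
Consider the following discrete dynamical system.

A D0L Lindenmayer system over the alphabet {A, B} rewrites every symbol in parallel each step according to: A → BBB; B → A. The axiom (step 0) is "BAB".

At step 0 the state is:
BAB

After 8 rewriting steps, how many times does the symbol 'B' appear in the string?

gen 0: BAB
gen 1: ABBBA
gen 2: BBBAAABBB
gen 3: AAABBBBBBBBBAAA
gen 4: BBBBBBBBBAAAAAAAAABBBBBBBBB
gen 5: AAAAAAAAABBBBBBBBBBBBBBBBBBBBBBBBBBBAAAAAAAAA
gen 6: BBBBBBBBBBBBBBBBBBBBBBBBBBBAAAAAAAAAAAAAAAAAAAAAAAAAAABBBBBBBBBBBBBBBBBBBBBBBBBBB
gen 7: AAAAAAAAAAAAAAAAAAAAAAAAAAABBBBBBBBBBBBBBBBBBBBBBBBBBBBBBB…BBBBBBBBBBBBBBBBBBBBBBBBBBBBBBBAAAAAAAAAAAAAAAAAAAAAAAAAAA  (len 135)
gen 8: BBBBBBBBBBBBBBBBBBBBBBBBBBBBBBBBBBBBBBBBBBBBBBBBBBBBBBBBBB…BBBBBBBBBBBBBBBBBBBBBBBBBBBBBBBBBBBBBBBBBBBBBBBBBBBBBBBBBB  (len 243)

162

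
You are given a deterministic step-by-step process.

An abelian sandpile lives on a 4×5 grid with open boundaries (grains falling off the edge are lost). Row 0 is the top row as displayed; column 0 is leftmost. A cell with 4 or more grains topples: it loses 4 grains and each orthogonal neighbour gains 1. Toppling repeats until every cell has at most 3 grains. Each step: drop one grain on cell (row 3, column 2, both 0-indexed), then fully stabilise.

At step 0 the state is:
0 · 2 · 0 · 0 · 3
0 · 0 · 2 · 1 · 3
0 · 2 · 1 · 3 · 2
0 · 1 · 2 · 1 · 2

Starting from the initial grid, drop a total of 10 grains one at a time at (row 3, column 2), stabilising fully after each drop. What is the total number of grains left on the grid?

k=0  0 · 2 · 0 · 0 · 3
0 · 0 · 2 · 1 · 3
0 · 2 · 1 · 3 · 2
0 · 1 · 2 · 1 · 2
k=1  0 · 2 · 0 · 0 · 3
0 · 0 · 2 · 1 · 3
0 · 2 · 1 · 3 · 2
0 · 1 · 3 · 1 · 2
k=2  0 · 2 · 0 · 0 · 3
0 · 0 · 2 · 1 · 3
0 · 2 · 2 · 3 · 2
0 · 2 · 0 · 2 · 2
k=3  0 · 2 · 0 · 0 · 3
0 · 0 · 2 · 1 · 3
0 · 2 · 2 · 3 · 2
0 · 2 · 1 · 2 · 2
k=4  0 · 2 · 0 · 0 · 3
0 · 0 · 2 · 1 · 3
0 · 2 · 2 · 3 · 2
0 · 2 · 2 · 2 · 2
k=5  0 · 2 · 0 · 0 · 3
0 · 0 · 2 · 1 · 3
0 · 2 · 2 · 3 · 2
0 · 2 · 3 · 2 · 2
k=6  0 · 2 · 0 · 0 · 3
0 · 0 · 2 · 1 · 3
0 · 2 · 3 · 3 · 2
0 · 3 · 0 · 3 · 2
k=7  0 · 2 · 0 · 0 · 3
0 · 0 · 2 · 1 · 3
0 · 2 · 3 · 3 · 2
0 · 3 · 1 · 3 · 2
k=8  0 · 2 · 0 · 0 · 3
0 · 0 · 2 · 1 · 3
0 · 2 · 3 · 3 · 2
0 · 3 · 2 · 3 · 2
k=9  0 · 2 · 0 · 0 · 3
0 · 0 · 2 · 1 · 3
0 · 2 · 3 · 3 · 2
0 · 3 · 3 · 3 · 2
k=10  0 · 2 · 0 · 0 · 3
0 · 1 · 3 · 2 · 3
1 · 0 · 2 · 1 · 3
1 · 1 · 3 · 1 · 3

30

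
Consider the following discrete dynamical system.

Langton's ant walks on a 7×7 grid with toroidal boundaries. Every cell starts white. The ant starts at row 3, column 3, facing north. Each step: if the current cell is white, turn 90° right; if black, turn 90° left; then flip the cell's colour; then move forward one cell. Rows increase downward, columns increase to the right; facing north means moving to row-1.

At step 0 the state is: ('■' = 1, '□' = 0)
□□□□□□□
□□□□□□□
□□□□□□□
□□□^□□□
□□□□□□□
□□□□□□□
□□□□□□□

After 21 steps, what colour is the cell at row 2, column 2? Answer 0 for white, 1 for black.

1

0) □□□□□□□
□□□□□□□
□□□□□□□
□□□^□□□
□□□□□□□
□□□□□□□
□□□□□□□
1) □□□□□□□
□□□□□□□
□□□□□□□
□□□■>□□
□□□□□□□
□□□□□□□
□□□□□□□
2) □□□□□□□
□□□□□□□
□□□□□□□
□□□■■□□
□□□□v□□
□□□□□□□
□□□□□□□
3) □□□□□□□
□□□□□□□
□□□□□□□
□□□■■□□
□□□<■□□
□□□□□□□
□□□□□□□
4) □□□□□□□
□□□□□□□
□□□□□□□
□□□^■□□
□□□■■□□
□□□□□□□
□□□□□□□
5) □□□□□□□
□□□□□□□
□□□□□□□
□□<□■□□
□□□■■□□
□□□□□□□
□□□□□□□
6) □□□□□□□
□□□□□□□
□□^□□□□
□□■□■□□
□□□■■□□
□□□□□□□
□□□□□□□
7) □□□□□□□
□□□□□□□
□□■>□□□
□□■□■□□
□□□■■□□
□□□□□□□
□□□□□□□
8) □□□□□□□
□□□□□□□
□□■■□□□
□□■v■□□
□□□■■□□
□□□□□□□
□□□□□□□
9) □□□□□□□
□□□□□□□
□□■■□□□
□□<■■□□
□□□■■□□
□□□□□□□
□□□□□□□
10) □□□□□□□
□□□□□□□
□□■■□□□
□□□■■□□
□□v■■□□
□□□□□□□
□□□□□□□
11) □□□□□□□
□□□□□□□
□□■■□□□
□□□■■□□
□<■■■□□
□□□□□□□
□□□□□□□
12) □□□□□□□
□□□□□□□
□□■■□□□
□^□■■□□
□■■■■□□
□□□□□□□
□□□□□□□
13) □□□□□□□
□□□□□□□
□□■■□□□
□■>■■□□
□■■■■□□
□□□□□□□
□□□□□□□
14) □□□□□□□
□□□□□□□
□□■■□□□
□■■■■□□
□■v■■□□
□□□□□□□
□□□□□□□
15) □□□□□□□
□□□□□□□
□□■■□□□
□■■■■□□
□■□>■□□
□□□□□□□
□□□□□□□
16) □□□□□□□
□□□□□□□
□□■■□□□
□■■^■□□
□■□□■□□
□□□□□□□
□□□□□□□
17) □□□□□□□
□□□□□□□
□□■■□□□
□■<□■□□
□■□□■□□
□□□□□□□
□□□□□□□
18) □□□□□□□
□□□□□□□
□□■■□□□
□■□□■□□
□■v□■□□
□□□□□□□
□□□□□□□
19) □□□□□□□
□□□□□□□
□□■■□□□
□■□□■□□
□<■□■□□
□□□□□□□
□□□□□□□
20) □□□□□□□
□□□□□□□
□□■■□□□
□■□□■□□
□□■□■□□
□v□□□□□
□□□□□□□
21) □□□□□□□
□□□□□□□
□□■■□□□
□■□□■□□
□□■□■□□
<■□□□□□
□□□□□□□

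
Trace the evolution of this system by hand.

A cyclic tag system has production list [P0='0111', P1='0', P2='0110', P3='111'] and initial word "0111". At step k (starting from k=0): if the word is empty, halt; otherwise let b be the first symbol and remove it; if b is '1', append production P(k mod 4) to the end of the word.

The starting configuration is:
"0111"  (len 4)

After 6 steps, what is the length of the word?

6

step 0: "0111"  (len 4)
step 1: "111"  (len 3)
step 2: "110"  (len 3)
step 3: "100110"  (len 6)
step 4: "00110111"  (len 8)
step 5: "0110111"  (len 7)
step 6: "110111"  (len 6)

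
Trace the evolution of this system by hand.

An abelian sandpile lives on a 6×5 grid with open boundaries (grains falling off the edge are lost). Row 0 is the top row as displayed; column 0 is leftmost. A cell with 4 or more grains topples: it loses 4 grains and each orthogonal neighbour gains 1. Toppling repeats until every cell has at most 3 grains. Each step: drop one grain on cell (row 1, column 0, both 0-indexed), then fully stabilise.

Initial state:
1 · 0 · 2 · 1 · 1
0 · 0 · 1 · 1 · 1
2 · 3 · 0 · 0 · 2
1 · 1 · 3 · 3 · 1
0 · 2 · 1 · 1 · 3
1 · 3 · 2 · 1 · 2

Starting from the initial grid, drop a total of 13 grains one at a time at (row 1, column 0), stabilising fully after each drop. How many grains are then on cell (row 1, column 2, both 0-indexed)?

2

k=0  1 · 0 · 2 · 1 · 1
0 · 0 · 1 · 1 · 1
2 · 3 · 0 · 0 · 2
1 · 1 · 3 · 3 · 1
0 · 2 · 1 · 1 · 3
1 · 3 · 2 · 1 · 2
k=1  1 · 0 · 2 · 1 · 1
1 · 0 · 1 · 1 · 1
2 · 3 · 0 · 0 · 2
1 · 1 · 3 · 3 · 1
0 · 2 · 1 · 1 · 3
1 · 3 · 2 · 1 · 2
k=2  1 · 0 · 2 · 1 · 1
2 · 0 · 1 · 1 · 1
2 · 3 · 0 · 0 · 2
1 · 1 · 3 · 3 · 1
0 · 2 · 1 · 1 · 3
1 · 3 · 2 · 1 · 2
k=3  1 · 0 · 2 · 1 · 1
3 · 0 · 1 · 1 · 1
2 · 3 · 0 · 0 · 2
1 · 1 · 3 · 3 · 1
0 · 2 · 1 · 1 · 3
1 · 3 · 2 · 1 · 2
k=4  2 · 0 · 2 · 1 · 1
0 · 1 · 1 · 1 · 1
3 · 3 · 0 · 0 · 2
1 · 1 · 3 · 3 · 1
0 · 2 · 1 · 1 · 3
1 · 3 · 2 · 1 · 2
k=5  2 · 0 · 2 · 1 · 1
1 · 1 · 1 · 1 · 1
3 · 3 · 0 · 0 · 2
1 · 1 · 3 · 3 · 1
0 · 2 · 1 · 1 · 3
1 · 3 · 2 · 1 · 2
k=6  2 · 0 · 2 · 1 · 1
2 · 1 · 1 · 1 · 1
3 · 3 · 0 · 0 · 2
1 · 1 · 3 · 3 · 1
0 · 2 · 1 · 1 · 3
1 · 3 · 2 · 1 · 2
k=7  2 · 0 · 2 · 1 · 1
3 · 1 · 1 · 1 · 1
3 · 3 · 0 · 0 · 2
1 · 1 · 3 · 3 · 1
0 · 2 · 1 · 1 · 3
1 · 3 · 2 · 1 · 2
k=8  3 · 0 · 2 · 1 · 1
1 · 3 · 1 · 1 · 1
1 · 0 · 1 · 0 · 2
2 · 2 · 3 · 3 · 1
0 · 2 · 1 · 1 · 3
1 · 3 · 2 · 1 · 2
k=9  3 · 0 · 2 · 1 · 1
2 · 3 · 1 · 1 · 1
1 · 0 · 1 · 0 · 2
2 · 2 · 3 · 3 · 1
0 · 2 · 1 · 1 · 3
1 · 3 · 2 · 1 · 2
k=10  3 · 0 · 2 · 1 · 1
3 · 3 · 1 · 1 · 1
1 · 0 · 1 · 0 · 2
2 · 2 · 3 · 3 · 1
0 · 2 · 1 · 1 · 3
1 · 3 · 2 · 1 · 2
k=11  0 · 2 · 2 · 1 · 1
2 · 0 · 2 · 1 · 1
2 · 1 · 1 · 0 · 2
2 · 2 · 3 · 3 · 1
0 · 2 · 1 · 1 · 3
1 · 3 · 2 · 1 · 2
k=12  0 · 2 · 2 · 1 · 1
3 · 0 · 2 · 1 · 1
2 · 1 · 1 · 0 · 2
2 · 2 · 3 · 3 · 1
0 · 2 · 1 · 1 · 3
1 · 3 · 2 · 1 · 2
k=13  1 · 2 · 2 · 1 · 1
0 · 1 · 2 · 1 · 1
3 · 1 · 1 · 0 · 2
2 · 2 · 3 · 3 · 1
0 · 2 · 1 · 1 · 3
1 · 3 · 2 · 1 · 2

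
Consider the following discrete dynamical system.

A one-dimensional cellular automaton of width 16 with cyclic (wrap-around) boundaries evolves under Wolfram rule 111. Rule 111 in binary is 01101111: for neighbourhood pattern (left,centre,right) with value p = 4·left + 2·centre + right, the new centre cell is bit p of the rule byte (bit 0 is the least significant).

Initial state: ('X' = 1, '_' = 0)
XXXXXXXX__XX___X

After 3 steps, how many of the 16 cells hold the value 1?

gen 0: XXXXXXXX__XX___X
gen 1: _______X_XXX_XXX
gen 2: _XXXXXXXXX_XXX_X
gen 3: XX_______XXX_XXX

8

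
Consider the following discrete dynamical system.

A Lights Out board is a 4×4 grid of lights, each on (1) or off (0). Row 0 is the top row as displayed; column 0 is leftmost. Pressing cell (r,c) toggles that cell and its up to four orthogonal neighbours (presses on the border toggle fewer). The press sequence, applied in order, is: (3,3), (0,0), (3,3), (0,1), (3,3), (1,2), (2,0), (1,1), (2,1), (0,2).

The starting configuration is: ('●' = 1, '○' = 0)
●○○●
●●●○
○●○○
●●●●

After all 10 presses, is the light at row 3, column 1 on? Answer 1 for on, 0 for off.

step 0: ●○○●
●●●○
○●○○
●●●●
step 1: ●○○●
●●●○
○●○●
●●○○
step 2: ○●○●
○●●○
○●○●
●●○○
step 3: ○●○●
○●●○
○●○○
●●●●
step 4: ●○●●
○○●○
○●○○
●●●●
step 5: ●○●●
○○●○
○●○●
●●○○
step 6: ●○○●
○●○●
○●●●
●●○○
step 7: ●○○●
●●○●
●○●●
○●○○
step 8: ●●○●
○○●●
●●●●
○●○○
step 9: ●●○●
○●●●
○○○●
○○○○
step 10: ●○●○
○●○●
○○○●
○○○○

0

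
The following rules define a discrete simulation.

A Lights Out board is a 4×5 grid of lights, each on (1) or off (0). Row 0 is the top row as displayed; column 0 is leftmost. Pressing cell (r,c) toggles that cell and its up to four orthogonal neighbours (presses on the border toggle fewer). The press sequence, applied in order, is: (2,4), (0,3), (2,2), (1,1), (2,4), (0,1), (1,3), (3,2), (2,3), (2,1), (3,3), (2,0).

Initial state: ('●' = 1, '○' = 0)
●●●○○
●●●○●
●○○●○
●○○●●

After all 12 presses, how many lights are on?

step 0: ●●●○○
●●●○●
●○○●○
●○○●●
step 1: ●●●○○
●●●○○
●○○○●
●○○●○
step 2: ●●○●●
●●●●○
●○○○●
●○○●○
step 3: ●●○●●
●●○●○
●●●●●
●○●●○
step 4: ●○○●●
○○●●○
●○●●●
●○●●○
step 5: ●○○●●
○○●●●
●○●○○
●○●●●
step 6: ○●●●●
○●●●●
●○●○○
●○●●●
step 7: ○●●○●
○●○○○
●○●●○
●○●●●
step 8: ○●●○●
○●○○○
●○○●○
●●○○●
step 9: ○●●○●
○●○●○
●○●○●
●●○●●
step 10: ○●●○●
○○○●○
○●○○●
●○○●●
step 11: ○●●○●
○○○●○
○●○●●
●○●○○
step 12: ○●●○●
●○○●○
●○○●●
○○●○○

9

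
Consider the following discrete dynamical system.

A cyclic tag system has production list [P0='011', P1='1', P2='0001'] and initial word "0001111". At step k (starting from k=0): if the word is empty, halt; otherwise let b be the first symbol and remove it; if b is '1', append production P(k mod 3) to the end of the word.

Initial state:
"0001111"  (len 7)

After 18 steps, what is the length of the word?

17

t=0: "0001111"  (len 7)
t=1: "001111"  (len 6)
t=2: "01111"  (len 5)
t=3: "1111"  (len 4)
t=4: "111011"  (len 6)
t=5: "110111"  (len 6)
t=6: "101110001"  (len 9)
t=7: "01110001011"  (len 11)
t=8: "1110001011"  (len 10)
t=9: "1100010110001"  (len 13)
t=10: "100010110001011"  (len 15)
t=11: "000101100010111"  (len 15)
t=12: "00101100010111"  (len 14)
t=13: "0101100010111"  (len 13)
t=14: "101100010111"  (len 12)
t=15: "011000101110001"  (len 15)
t=16: "11000101110001"  (len 14)
t=17: "10001011100011"  (len 14)
t=18: "00010111000110001"  (len 17)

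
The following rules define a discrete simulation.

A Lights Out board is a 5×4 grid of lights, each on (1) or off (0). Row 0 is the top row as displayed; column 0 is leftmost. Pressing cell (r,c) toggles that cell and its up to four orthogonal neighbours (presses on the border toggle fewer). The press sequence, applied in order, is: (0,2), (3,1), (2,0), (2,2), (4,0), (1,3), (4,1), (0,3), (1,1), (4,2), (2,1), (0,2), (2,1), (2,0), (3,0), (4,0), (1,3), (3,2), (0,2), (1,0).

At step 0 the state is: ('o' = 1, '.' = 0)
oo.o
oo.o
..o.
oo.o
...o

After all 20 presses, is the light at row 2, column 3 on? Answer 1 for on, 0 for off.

k=0  oo.o
oo.o
..o.
oo.o
...o
k=1  o.o.
oooo
..o.
oo.o
...o
k=2  o.o.
oooo
.oo.
..oo
.o.o
k=3  o.o.
.ooo
o.o.
o.oo
.o.o
k=4  o.o.
.o.o
oo.o
o..o
.o.o
k=5  o.o.
.o.o
oo.o
...o
o..o
k=6  o.oo
.oo.
oo..
...o
o..o
k=7  o.oo
.oo.
oo..
.o.o
.ooo
k=8  o...
.ooo
oo..
.o.o
.ooo
k=9  oo..
o..o
o...
.o.o
.ooo
k=10  oo..
o..o
o...
.ooo
....
k=11  oo..
oo.o
.oo.
..oo
....
k=12  o.oo
oooo
.oo.
..oo
....
k=13  o.oo
o.oo
o...
.ooo
....
k=14  o.oo
..oo
.o..
oooo
....
k=15  o.oo
..oo
oo..
..oo
o...
k=16  o.oo
..oo
oo..
o.oo
.o..
k=17  o.o.
....
oo.o
o.oo
.o..
k=18  o.o.
....
oooo
oo..
.oo.
k=19  oo.o
..o.
oooo
oo..
.oo.
k=20  .o.o
ooo.
.ooo
oo..
.oo.

1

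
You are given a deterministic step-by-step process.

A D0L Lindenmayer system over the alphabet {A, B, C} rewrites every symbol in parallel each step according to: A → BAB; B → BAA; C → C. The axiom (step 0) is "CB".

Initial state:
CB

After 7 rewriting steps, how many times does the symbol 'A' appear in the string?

1094

gen 0: CB
gen 1: CBAA
gen 2: CBAABABBAB
gen 3: CBAABABBABBAABABBAABAABABBAA
gen 4: CBAABABBABBAABABBAABAABABBAABAABABBABBAABABBAABAABABBABBAABABBABBAABABBAABAABABBAB
gen 5: CBAABABBABBAABABBAABAABABBAABAABABBABBAABABBAABAABABBABBAA…BBAABAABABBABBAABABBAABAABABBABBAABABBABBAABABBAABAABABBAA  (len 244)
gen 6: CBAABABBABBAABABBAABAABABBAABAABABBABBAABABBAABAABABBABBAA…BBAABAABABBABBAABABBAABAABABBABBAABABBABBAABABBAABAABABBAB  (len 730)
gen 7: CBAABABBABBAABABBAABAABABBAABAABABBABBAABABBAABAABABBABBAA…BBAABAABABBABBAABABBAABAABABBABBAABABBABBAABABBAABAABABBAA  (len 2188)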